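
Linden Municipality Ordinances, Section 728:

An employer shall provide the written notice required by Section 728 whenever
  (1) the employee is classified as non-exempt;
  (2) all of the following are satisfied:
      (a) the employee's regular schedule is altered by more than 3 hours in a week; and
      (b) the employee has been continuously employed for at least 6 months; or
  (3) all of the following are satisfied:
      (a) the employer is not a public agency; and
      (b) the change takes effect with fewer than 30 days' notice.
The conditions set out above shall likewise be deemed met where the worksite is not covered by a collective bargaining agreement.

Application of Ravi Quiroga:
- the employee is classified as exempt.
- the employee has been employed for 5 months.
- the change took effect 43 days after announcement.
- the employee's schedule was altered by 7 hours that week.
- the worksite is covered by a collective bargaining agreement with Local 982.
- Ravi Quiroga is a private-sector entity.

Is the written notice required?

No — not required.

(1) non-exempt — not met.
(a) schedule shift > 3h — satisfied.
(b) tenure ≥ 6 mo. — fails.
So (2) is not satisfied (T AND F).
(a) not (public agency) — holds.
(b) < 30 days' notice — fails.
(3): T AND F → false.
Overall: F OR F OR F → false.
Exception (no CBA) — not satisfied.
Result: main false OR exception false → false.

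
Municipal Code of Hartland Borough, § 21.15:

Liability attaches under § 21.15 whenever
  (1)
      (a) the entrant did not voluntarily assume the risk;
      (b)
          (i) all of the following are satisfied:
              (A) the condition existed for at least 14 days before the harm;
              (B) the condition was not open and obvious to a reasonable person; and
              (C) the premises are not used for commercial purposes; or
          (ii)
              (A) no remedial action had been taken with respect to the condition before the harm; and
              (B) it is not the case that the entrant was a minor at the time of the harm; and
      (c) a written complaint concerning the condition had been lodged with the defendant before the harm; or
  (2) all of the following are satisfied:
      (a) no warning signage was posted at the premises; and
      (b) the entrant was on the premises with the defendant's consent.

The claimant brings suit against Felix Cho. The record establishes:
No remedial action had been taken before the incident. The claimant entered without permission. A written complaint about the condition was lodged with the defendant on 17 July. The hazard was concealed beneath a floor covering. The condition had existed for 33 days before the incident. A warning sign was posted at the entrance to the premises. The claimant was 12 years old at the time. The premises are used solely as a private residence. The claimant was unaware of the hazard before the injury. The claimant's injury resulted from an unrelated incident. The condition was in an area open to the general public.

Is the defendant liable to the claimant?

Yes — liable.

(a) no assumed risk — holds.
(A) condition ≥14 days old — holds.
(B) not open/obvious — satisfied.
(C) not (commercial use) — met.
(i) = T AND T AND T = true.
(A) no remedial action — holds.
(B) not (entrant a minor) — not met.
(ii): T AND F → false.
So (b) is satisfied (T OR F).
(c) complaint lodged — met.
(1) = T AND T AND T = true.
(a) no signage posted — not satisfied.
(b) consent to enter — fails.
So (2) is not satisfied (F AND F).
So Overall is satisfied (T OR F).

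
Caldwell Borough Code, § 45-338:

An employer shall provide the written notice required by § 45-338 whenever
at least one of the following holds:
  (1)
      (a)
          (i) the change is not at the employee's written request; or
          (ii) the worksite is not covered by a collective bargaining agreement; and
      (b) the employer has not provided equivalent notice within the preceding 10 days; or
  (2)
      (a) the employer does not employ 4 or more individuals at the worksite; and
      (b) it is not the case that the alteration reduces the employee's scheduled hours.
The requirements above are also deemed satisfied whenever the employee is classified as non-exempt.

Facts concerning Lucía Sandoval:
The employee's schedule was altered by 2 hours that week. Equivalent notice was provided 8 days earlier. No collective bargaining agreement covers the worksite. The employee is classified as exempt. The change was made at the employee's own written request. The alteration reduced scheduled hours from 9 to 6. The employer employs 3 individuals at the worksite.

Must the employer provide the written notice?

No — not required.

(i) not employee-requested — not satisfied.
(ii) no CBA — holds.
(a): F OR T → true.
(b) no recent notice — fails.
(1): T AND F → false.
(a) not (≥ 4 at site) — satisfied.
(b) not (hours reduced) — not satisfied.
So (2) is not satisfied (T AND F).
Overall: F OR F → false.
Exception (non-exempt) — not satisfied.
Result: main false OR exception false → false.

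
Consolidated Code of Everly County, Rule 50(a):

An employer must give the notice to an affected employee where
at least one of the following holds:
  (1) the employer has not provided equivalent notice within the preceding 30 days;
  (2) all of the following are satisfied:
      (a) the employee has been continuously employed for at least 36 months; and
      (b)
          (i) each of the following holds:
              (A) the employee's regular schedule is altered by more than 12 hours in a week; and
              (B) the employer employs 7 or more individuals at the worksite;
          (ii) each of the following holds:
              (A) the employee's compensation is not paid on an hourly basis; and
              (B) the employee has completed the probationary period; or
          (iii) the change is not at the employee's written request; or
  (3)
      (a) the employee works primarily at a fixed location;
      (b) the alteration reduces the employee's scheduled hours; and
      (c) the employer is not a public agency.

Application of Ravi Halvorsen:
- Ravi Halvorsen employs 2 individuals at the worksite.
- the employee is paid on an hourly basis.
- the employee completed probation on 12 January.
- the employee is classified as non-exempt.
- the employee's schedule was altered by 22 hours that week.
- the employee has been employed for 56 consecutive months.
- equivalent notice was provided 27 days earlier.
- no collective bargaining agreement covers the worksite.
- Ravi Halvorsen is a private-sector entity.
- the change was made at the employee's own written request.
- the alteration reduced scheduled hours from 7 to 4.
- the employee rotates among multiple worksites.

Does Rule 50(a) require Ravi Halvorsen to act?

(1) no recent notice — fails.
(a) tenure ≥ 36 mo. — met.
(A) schedule shift > 12h — satisfied.
(B) ≥ 7 at site — not satisfied.
(i) = T AND F = false.
(A) not (hourly-paid) — not satisfied.
(B) past probation — holds.
(ii) = F AND T = false.
(iii) not employee-requested — fails.
(b) = F OR F OR F = false.
(2): T AND F → false.
(a) fixed location — not met.
(b) hours reduced — met.
(c) not (public agency) — satisfied.
So (3) is not satisfied (F AND T AND T).
Overall: F OR F OR F → false.

No — not required.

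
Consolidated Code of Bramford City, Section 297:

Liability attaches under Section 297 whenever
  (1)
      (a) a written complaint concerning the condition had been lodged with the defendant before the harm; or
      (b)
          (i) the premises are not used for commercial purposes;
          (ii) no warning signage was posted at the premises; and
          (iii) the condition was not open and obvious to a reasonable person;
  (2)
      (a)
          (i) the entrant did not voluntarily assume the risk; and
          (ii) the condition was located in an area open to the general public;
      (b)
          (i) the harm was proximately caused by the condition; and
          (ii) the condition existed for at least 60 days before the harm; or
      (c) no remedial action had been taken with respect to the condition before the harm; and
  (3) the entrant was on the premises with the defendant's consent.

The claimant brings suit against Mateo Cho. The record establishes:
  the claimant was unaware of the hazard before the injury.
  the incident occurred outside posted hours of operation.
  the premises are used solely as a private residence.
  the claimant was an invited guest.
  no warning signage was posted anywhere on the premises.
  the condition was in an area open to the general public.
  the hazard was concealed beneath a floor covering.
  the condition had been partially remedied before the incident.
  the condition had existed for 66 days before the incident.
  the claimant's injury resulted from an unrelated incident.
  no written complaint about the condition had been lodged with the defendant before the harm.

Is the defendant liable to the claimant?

(a) complaint lodged — fails.
(i) not (commercial use) — satisfied.
(ii) no signage posted — holds.
(iii) not open/obvious — holds.
So (b) is satisfied (T AND T AND T).
(1) = F OR T = true.
(i) no assumed risk — met.
(ii) public area — satisfied.
(a): T AND T → true.
(i) proximate cause — fails.
(ii) condition ≥60 days old — met.
(b) = F AND T = false.
(c) no remedial action — not met.
(2): T OR F OR F → true.
(3) consent to enter — holds.
Overall = T AND T AND T = true.

Yes — liable.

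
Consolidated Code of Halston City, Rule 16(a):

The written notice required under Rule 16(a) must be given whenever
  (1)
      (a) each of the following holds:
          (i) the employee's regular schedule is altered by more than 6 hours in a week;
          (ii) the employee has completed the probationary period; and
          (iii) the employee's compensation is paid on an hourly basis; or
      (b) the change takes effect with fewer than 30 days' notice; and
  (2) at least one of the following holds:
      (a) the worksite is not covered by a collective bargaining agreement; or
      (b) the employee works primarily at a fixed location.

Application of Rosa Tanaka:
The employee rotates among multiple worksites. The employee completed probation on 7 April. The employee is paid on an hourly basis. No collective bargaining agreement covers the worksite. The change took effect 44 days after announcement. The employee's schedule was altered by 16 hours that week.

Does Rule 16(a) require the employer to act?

Yes — required.

(i) schedule shift > 6h — met.
(ii) past probation — met.
(iii) hourly-paid — holds.
(a) = T AND T AND T = true.
(b) < 30 days' notice — fails.
So (1) is satisfied (T OR F).
(a) no CBA — holds.
(b) fixed location — not met.
(2): T OR F → true.
So Overall is satisfied (T AND T).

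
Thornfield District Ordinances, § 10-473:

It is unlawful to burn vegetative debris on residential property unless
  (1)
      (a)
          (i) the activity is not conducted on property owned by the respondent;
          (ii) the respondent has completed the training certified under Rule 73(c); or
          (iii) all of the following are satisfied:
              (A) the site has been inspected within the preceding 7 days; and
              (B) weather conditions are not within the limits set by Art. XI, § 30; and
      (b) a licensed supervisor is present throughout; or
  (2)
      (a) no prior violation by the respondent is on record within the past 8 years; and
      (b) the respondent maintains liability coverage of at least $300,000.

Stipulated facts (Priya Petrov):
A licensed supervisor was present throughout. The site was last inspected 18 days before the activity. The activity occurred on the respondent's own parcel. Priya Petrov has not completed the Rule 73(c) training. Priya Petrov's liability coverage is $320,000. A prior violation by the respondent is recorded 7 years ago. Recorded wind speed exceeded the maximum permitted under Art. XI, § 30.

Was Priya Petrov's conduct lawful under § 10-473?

(i) not (own property) — not met.
(ii) training certified — not satisfied.
(A) site inspected — fails.
(B) not (weather ok) — met.
(iii) = F AND T = false.
(a) = F OR F OR F = false.
(b) supervisor present — met.
So (1) is not satisfied (F AND T).
(a) no prior violation — not satisfied.
(b) coverage ≥ $300,000 — holds.
So (2) is not satisfied (F AND T).
Overall: F OR F → false.

No — unlawful.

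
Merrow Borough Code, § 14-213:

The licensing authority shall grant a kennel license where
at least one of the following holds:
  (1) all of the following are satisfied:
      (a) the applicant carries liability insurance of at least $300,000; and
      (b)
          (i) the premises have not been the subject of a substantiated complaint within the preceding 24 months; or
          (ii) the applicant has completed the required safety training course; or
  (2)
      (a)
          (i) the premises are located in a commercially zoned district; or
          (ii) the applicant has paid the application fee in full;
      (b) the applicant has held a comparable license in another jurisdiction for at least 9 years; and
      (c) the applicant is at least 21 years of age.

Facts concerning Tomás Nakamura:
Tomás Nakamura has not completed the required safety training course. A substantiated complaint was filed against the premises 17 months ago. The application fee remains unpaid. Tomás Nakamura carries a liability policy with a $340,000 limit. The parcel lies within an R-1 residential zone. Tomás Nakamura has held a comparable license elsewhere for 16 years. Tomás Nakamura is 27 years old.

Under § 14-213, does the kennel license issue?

No — denied.

(a) insurance ≥ $300,000 — satisfied.
(i) no complaint in 24 mo. — fails.
(ii) safety training — not satisfied.
(b): F OR F → false.
(1): T AND F → false.
(i) commercially zoned — not satisfied.
(ii) fee paid — fails.
(a): F OR F → false.
(b) prior license ≥ 9 yr — met.
(c) age ≥ 21 — holds.
(2): F AND T AND T → false.
So Overall is not satisfied (F OR F).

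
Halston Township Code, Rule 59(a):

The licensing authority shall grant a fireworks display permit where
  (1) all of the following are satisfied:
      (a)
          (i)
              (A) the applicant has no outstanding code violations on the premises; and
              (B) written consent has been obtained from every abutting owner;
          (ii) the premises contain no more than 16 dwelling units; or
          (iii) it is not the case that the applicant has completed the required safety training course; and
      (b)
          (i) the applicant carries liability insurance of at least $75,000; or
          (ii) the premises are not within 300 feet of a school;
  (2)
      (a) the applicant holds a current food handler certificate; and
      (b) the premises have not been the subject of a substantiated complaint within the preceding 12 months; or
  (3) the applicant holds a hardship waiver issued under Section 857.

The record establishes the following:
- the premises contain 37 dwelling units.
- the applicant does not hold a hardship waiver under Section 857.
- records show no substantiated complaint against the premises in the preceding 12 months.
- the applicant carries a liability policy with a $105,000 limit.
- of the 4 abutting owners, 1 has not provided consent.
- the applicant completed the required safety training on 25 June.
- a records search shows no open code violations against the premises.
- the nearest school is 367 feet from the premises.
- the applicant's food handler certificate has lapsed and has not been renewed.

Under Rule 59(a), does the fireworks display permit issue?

No — denied.

(A) no code violations — met.
(B) all abutters consent — not met.
So (i) is not satisfied (T AND F).
(ii) ≤ 16 units — not satisfied.
(iii) not (safety training) — fails.
(a): F OR F OR F → false.
(i) insurance ≥ $75,000 — holds.
(ii) ≥300 ft from school — met.
(b) = T OR T = true.
(1): F AND T → false.
(a) food handler cert. — not met.
(b) no complaint in 12 mo. — satisfied.
(2) = F AND T = false.
(3) hardship waiver — fails.
Overall: F OR F OR F → false.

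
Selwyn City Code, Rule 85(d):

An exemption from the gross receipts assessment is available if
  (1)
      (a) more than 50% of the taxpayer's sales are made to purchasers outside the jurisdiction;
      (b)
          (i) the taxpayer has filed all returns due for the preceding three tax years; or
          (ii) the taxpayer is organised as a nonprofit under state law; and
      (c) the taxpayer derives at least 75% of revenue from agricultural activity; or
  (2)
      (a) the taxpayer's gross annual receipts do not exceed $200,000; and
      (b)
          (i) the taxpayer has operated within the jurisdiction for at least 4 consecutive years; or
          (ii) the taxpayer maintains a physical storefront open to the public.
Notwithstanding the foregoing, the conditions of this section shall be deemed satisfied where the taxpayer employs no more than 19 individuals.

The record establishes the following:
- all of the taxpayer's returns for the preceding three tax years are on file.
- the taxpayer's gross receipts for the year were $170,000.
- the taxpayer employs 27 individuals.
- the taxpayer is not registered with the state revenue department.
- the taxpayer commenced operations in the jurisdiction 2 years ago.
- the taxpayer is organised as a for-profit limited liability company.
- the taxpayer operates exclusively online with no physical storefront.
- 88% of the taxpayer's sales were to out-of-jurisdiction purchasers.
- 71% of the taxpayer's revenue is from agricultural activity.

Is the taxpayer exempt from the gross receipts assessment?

(a) >50% out-of-jur. sales — holds.
(i) returns current — holds.
(ii) nonprofit — not met.
(b): T OR F → true.
(c) ≥75% agricultural — not met.
(1) = T AND T AND F = false.
(a) receipts ≤ $200,000 — met.
(i) ≥ 4 yrs in jurisdiction — not satisfied.
(ii) has storefront — not satisfied.
(b): F OR F → false.
So (2) is not satisfied (T AND F).
So Overall is not satisfied (F OR F).
Exception (≤ 19 employees) — not satisfied.
Result: main false OR exception false → false.

No — not exempt.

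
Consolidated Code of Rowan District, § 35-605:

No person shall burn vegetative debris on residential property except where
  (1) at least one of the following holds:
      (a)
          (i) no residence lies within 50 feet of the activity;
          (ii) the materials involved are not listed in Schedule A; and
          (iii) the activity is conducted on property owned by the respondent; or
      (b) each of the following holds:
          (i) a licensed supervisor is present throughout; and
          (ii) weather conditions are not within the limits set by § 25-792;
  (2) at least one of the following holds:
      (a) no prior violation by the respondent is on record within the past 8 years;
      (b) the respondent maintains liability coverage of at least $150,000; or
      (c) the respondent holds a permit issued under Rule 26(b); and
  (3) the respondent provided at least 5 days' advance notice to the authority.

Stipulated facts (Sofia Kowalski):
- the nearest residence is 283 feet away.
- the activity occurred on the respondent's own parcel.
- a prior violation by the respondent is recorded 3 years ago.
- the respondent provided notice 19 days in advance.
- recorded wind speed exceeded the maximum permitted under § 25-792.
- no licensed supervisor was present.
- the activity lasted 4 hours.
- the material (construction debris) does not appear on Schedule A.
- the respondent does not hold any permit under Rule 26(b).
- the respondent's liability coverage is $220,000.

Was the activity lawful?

Yes — lawful.

(i) no residence in 50 ft — met.
(ii) not (Schedule A material) — met.
(iii) own property — holds.
(a): T AND T AND T → true.
(i) supervisor present — not satisfied.
(ii) not (weather ok) — satisfied.
(b) = F AND T = false.
So (1) is satisfied (T OR F).
(a) no prior violation — not satisfied.
(b) coverage ≥ $150,000 — satisfied.
(c) holds permit — not satisfied.
(2): F OR T OR F → true.
(3) ≥5 days' notice — satisfied.
Overall = T AND T AND T = true.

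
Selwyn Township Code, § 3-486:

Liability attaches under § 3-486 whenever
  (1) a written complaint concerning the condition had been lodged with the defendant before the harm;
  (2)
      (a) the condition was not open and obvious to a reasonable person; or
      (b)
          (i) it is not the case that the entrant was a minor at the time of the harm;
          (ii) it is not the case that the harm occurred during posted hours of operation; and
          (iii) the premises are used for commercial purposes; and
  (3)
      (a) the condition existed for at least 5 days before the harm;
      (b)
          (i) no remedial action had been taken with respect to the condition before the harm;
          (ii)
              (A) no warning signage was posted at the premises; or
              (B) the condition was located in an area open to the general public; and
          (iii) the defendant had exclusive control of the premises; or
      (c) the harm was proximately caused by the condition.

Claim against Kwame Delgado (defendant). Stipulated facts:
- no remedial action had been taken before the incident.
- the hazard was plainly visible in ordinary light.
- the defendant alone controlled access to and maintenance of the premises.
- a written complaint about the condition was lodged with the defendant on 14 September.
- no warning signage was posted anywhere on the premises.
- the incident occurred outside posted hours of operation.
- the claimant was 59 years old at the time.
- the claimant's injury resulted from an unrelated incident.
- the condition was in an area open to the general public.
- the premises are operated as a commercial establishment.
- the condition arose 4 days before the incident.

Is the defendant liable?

(1) complaint lodged — met.
(a) not open/obvious — fails.
(i) not (entrant a minor) — met.
(ii) not (during posted hours) — satisfied.
(iii) commercial use — satisfied.
So (b) is satisfied (T AND T AND T).
(2) = F OR T = true.
(a) condition ≥5 days old — fails.
(i) no remedial action — holds.
(A) no signage posted — satisfied.
(B) public area — satisfied.
(ii): T OR T → true.
(iii) exclusive control — met.
(b): T AND T AND T → true.
(c) proximate cause — not met.
So (3) is satisfied (F OR T OR F).
Overall = T AND T AND T = true.

Yes — liable.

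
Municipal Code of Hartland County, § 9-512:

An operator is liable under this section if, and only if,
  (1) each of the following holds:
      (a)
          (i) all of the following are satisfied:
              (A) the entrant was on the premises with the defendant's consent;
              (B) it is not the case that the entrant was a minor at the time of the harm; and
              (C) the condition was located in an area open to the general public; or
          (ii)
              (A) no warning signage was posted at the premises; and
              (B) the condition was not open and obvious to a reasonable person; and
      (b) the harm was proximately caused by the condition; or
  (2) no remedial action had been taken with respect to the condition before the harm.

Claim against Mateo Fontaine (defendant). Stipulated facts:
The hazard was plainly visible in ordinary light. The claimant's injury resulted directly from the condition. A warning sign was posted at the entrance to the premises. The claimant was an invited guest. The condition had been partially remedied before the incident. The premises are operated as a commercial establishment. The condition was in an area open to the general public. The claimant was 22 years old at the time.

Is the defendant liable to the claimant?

(A) consent to enter — met.
(B) not (entrant a minor) — holds.
(C) public area — satisfied.
(i) = T AND T AND T = true.
(A) no signage posted — not satisfied.
(B) not open/obvious — fails.
(ii): F AND F → false.
(a): T OR F → true.
(b) proximate cause — holds.
(1): T AND T → true.
(2) no remedial action — fails.
Overall = T OR F = true.

Yes — liable.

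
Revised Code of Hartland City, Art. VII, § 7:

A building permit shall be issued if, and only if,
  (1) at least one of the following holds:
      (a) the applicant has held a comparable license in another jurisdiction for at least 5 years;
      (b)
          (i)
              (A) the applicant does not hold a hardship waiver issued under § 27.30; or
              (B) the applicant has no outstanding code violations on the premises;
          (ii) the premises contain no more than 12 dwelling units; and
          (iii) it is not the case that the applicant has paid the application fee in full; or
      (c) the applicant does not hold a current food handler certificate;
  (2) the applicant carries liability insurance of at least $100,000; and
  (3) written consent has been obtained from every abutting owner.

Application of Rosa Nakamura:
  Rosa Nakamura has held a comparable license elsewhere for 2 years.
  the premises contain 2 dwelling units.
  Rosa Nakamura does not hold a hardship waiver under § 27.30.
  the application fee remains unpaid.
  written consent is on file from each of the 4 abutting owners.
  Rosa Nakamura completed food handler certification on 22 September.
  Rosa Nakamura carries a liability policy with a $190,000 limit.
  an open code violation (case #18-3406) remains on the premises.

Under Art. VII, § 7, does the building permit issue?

(a) prior license ≥ 5 yr — not met.
(A) not (hardship waiver) — satisfied.
(B) no code violations — not met.
(i): T OR F → true.
(ii) ≤ 12 units — holds.
(iii) not (fee paid) — holds.
(b) = T AND T AND T = true.
(c) not (food handler cert.) — fails.
(1) = F OR T OR F = true.
(2) insurance ≥ $100,000 — satisfied.
(3) all abutters consent — holds.
Overall = T AND T AND T = true.

Yes — granted.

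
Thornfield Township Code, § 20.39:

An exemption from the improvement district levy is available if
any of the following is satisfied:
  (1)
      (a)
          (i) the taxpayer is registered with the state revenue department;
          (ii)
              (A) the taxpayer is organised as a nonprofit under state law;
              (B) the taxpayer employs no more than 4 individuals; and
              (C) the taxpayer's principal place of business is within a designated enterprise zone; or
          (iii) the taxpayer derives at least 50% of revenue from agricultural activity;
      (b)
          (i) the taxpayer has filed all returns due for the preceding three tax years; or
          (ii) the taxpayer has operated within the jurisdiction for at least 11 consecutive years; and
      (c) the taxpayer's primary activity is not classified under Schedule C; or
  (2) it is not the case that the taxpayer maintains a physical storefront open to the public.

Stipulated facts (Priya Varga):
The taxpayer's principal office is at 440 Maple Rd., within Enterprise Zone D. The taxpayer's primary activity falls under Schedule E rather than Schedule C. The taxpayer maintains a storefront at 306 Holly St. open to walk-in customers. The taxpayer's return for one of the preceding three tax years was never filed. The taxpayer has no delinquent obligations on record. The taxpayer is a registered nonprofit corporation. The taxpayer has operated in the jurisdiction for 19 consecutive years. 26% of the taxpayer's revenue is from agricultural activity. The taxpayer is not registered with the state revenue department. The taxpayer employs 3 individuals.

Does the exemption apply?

Yes — exempt.

(i) state-registered — fails.
(A) nonprofit — met.
(B) ≤ 4 employees — holds.
(C) in enterprise zone — holds.
(ii): T AND T AND T → true.
(iii) ≥50% agricultural — not met.
(a) = F OR T OR F = true.
(i) returns current — not met.
(ii) ≥ 11 yrs in jurisdiction — met.
So (b) is satisfied (F OR T).
(c) not (Schedule C activity) — holds.
(1) = T AND T AND T = true.
(2) not (has storefront) — not met.
Overall = T OR F = true.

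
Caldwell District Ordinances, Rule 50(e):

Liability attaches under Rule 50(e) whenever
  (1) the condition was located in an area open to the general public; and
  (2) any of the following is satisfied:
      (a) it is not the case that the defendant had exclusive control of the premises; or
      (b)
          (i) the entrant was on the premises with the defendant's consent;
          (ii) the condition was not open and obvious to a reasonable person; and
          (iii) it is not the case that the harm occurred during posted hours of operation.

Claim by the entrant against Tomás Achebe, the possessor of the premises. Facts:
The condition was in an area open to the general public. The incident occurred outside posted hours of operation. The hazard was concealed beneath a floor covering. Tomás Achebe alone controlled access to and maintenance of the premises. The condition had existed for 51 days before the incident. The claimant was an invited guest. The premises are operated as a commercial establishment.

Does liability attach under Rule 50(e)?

(1) public area — holds.
(a) not (exclusive control) — not met.
(i) consent to enter — met.
(ii) not open/obvious — satisfied.
(iii) not (during posted hours) — met.
(b): T AND T AND T → true.
(2) = F OR T = true.
Overall: T AND T → true.

Yes — liable.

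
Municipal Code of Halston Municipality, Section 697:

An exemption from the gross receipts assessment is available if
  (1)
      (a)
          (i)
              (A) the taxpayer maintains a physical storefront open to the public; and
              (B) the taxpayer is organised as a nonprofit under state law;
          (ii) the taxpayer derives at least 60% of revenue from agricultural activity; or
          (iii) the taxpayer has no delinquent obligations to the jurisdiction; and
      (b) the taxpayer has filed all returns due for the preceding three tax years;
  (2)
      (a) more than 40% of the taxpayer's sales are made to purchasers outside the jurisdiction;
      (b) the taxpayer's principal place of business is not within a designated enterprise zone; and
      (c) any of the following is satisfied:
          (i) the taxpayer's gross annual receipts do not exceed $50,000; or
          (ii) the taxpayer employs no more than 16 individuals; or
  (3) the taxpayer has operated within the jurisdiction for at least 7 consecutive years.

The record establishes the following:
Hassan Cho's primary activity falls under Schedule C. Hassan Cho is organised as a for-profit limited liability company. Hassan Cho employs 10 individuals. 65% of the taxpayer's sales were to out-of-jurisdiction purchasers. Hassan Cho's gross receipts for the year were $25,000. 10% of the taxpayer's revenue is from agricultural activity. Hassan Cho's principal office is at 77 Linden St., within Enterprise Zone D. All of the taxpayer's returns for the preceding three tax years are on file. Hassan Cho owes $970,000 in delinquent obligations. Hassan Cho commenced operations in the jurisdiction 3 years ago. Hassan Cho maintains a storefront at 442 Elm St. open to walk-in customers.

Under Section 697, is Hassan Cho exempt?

No — not exempt.

(A) has storefront — holds.
(B) nonprofit — not met.
(i): T AND F → false.
(ii) ≥60% agricultural — not met.
(iii) no delinquency — fails.
(a): F OR F OR F → false.
(b) returns current — satisfied.
(1): F AND T → false.
(a) >40% out-of-jur. sales — holds.
(b) not (in enterprise zone) — not satisfied.
(i) receipts ≤ $50,000 — met.
(ii) ≤ 16 employees — satisfied.
(c) = T OR T = true.
(2) = T AND F AND T = false.
(3) ≥ 7 yrs in jurisdiction — fails.
Overall = F OR F OR F = false.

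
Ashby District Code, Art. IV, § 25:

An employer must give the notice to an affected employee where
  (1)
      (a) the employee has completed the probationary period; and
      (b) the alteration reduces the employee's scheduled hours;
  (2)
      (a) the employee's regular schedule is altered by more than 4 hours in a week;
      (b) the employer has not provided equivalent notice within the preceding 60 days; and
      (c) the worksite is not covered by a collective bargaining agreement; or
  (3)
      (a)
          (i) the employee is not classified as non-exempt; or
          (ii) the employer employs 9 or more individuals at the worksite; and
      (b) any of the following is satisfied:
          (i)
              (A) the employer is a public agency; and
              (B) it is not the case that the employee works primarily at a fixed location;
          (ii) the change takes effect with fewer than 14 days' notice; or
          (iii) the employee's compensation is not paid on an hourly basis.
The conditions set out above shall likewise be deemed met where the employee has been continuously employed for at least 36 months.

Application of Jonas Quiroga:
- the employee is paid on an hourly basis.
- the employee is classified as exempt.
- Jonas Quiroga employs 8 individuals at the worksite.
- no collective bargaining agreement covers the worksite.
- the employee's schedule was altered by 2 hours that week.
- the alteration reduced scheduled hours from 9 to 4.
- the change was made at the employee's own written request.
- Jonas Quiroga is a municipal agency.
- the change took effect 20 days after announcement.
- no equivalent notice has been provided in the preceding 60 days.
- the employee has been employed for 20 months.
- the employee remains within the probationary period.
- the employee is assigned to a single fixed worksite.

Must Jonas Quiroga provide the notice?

No — not required.

(a) past probation — not satisfied.
(b) hours reduced — satisfied.
(1) = F AND T = false.
(a) schedule shift > 4h — not met.
(b) no recent notice — holds.
(c) no CBA — holds.
(2) = F AND T AND T = false.
(i) not (non-exempt) — satisfied.
(ii) ≥ 9 at site — not met.
(a) = T OR F = true.
(A) public agency — holds.
(B) not (fixed location) — fails.
So (i) is not satisfied (T AND F).
(ii) < 14 days' notice — not met.
(iii) not (hourly-paid) — not satisfied.
(b): F OR F OR F → false.
(3): T AND F → false.
So Overall is not satisfied (F OR F OR F).
Exception (tenure ≥ 36 mo.) — not satisfied.
Result: main false OR exception false → false.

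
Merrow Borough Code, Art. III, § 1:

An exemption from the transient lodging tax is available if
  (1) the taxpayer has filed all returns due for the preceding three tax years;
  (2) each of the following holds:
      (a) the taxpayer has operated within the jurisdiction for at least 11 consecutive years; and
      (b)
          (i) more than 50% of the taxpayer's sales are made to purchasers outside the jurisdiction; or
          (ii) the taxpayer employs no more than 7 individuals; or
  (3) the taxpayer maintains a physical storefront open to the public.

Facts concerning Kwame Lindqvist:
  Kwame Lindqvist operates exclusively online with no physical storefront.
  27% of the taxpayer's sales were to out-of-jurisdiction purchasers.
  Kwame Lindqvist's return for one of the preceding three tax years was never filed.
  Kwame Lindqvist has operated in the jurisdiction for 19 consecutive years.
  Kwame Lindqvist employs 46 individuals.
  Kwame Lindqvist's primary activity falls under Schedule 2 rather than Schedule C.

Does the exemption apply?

(1) returns current — not met.
(a) ≥ 11 yrs in jurisdiction — met.
(i) >50% out-of-jur. sales — not met.
(ii) ≤ 7 employees — not satisfied.
So (b) is not satisfied (F OR F).
So (2) is not satisfied (T AND F).
(3) has storefront — fails.
Overall: F OR F OR F → false.

No — not exempt.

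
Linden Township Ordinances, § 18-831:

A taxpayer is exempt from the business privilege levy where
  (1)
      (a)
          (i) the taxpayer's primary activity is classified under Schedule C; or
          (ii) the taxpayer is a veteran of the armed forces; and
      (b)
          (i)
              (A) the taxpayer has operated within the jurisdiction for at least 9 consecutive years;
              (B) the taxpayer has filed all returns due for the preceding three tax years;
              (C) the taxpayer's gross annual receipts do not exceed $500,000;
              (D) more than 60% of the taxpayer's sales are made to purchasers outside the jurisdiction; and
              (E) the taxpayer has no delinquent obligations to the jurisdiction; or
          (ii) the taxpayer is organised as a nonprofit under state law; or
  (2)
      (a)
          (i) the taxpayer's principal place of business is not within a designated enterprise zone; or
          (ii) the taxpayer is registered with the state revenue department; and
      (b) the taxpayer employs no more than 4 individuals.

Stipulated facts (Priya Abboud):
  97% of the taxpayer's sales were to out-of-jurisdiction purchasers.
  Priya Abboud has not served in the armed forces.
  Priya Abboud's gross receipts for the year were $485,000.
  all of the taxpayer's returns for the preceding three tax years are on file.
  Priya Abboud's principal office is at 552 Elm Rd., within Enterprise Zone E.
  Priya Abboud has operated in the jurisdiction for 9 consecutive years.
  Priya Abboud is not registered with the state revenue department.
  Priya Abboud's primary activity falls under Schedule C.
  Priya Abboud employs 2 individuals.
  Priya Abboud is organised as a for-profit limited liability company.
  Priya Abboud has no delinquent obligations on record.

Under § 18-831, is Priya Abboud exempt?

(i) Schedule C activity — met.
(ii) veteran — fails.
So (a) is satisfied (T OR F).
(A) ≥ 9 yrs in jurisdiction — satisfied.
(B) returns current — met.
(C) receipts ≤ $500,000 — satisfied.
(D) >60% out-of-jur. sales — holds.
(E) no delinquency — satisfied.
So (i) is satisfied (T AND T AND T AND T AND T).
(ii) nonprofit — not satisfied.
(b) = T OR F = true.
(1) = T AND T = true.
(i) not (in enterprise zone) — not satisfied.
(ii) state-registered — not satisfied.
(a): F OR F → false.
(b) ≤ 4 employees — holds.
(2): F AND T → false.
So Overall is satisfied (T OR F).

Yes — exempt.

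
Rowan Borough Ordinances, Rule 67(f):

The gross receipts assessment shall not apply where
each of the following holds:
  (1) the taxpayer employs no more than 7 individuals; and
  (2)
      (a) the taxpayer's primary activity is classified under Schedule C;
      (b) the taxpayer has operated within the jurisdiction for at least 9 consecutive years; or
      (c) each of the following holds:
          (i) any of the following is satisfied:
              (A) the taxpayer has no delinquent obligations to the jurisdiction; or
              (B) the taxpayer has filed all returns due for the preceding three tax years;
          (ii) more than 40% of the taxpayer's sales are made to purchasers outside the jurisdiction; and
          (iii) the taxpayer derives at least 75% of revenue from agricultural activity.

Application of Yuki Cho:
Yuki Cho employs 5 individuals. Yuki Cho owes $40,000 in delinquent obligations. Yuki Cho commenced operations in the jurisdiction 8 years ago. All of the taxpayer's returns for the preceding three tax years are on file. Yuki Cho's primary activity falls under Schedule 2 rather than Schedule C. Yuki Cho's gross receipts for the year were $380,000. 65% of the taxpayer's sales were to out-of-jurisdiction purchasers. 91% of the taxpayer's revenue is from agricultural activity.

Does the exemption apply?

(1) ≤ 7 employees — satisfied.
(a) Schedule C activity — not satisfied.
(b) ≥ 9 yrs in jurisdiction — fails.
(A) no delinquency — not met.
(B) returns current — met.
So (i) is satisfied (F OR T).
(ii) >40% out-of-jur. sales — satisfied.
(iii) ≥75% agricultural — satisfied.
(c) = T AND T AND T = true.
So (2) is satisfied (F OR F OR T).
Overall: T AND T → true.

Yes — exempt.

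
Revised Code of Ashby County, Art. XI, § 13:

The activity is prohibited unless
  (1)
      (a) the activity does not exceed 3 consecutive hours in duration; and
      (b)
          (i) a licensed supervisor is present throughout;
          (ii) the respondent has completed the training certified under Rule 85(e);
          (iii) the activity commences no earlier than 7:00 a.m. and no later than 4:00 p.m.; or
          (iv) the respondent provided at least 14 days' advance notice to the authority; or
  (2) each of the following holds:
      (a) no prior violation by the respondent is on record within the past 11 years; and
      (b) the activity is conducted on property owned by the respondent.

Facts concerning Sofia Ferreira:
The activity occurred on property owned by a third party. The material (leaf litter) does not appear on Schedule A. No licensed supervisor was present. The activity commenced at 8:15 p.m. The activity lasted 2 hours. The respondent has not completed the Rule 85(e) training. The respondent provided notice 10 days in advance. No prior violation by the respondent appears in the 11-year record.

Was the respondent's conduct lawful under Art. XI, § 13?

(a) ≤ 3 hrs duration — holds.
(i) supervisor present — not met.
(ii) training certified — fails.
(iii) start within hours — not met.
(iv) ≥14 days' notice — not satisfied.
(b): F OR F OR F OR F → false.
So (1) is not satisfied (T AND F).
(a) no prior violation — holds.
(b) own property — not satisfied.
So (2) is not satisfied (T AND F).
So Overall is not satisfied (F OR F).

No — unlawful.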